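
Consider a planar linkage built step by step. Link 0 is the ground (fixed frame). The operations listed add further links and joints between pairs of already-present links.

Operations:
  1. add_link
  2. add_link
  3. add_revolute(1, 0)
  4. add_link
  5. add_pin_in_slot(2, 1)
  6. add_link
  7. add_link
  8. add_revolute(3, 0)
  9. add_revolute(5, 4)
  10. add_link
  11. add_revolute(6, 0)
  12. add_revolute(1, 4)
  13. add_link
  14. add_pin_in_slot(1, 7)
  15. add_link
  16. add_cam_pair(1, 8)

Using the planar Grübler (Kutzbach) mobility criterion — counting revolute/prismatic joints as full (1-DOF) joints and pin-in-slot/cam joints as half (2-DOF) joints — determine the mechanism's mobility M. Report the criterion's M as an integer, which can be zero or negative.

M = 11

[1;0;0] (link 0 is ground)
L+ [2;0;0]
L+ [3;0;0]
R(1,0)∈J1 [3;1;0]
L+ [4;1;0]
PS(2,1)∈J2 [4;1;1]
L+ [5;1;1]
L+ [6;1;1]
R(3,0)∈J1 [6;2;1]
R(5,4)∈J1 [6;3;1]
L+ [7;3;1]
R(6,0)∈J1 [7;4;1]
R(1,4)∈J1 [7;5;1]
L+ [8;5;1]
PS(1,7)∈J2 [8;5;2]
L+ [9;5;2]
C(1,8)∈J2 [9;5;3]
mobility = 24 − 10 − 3 = 11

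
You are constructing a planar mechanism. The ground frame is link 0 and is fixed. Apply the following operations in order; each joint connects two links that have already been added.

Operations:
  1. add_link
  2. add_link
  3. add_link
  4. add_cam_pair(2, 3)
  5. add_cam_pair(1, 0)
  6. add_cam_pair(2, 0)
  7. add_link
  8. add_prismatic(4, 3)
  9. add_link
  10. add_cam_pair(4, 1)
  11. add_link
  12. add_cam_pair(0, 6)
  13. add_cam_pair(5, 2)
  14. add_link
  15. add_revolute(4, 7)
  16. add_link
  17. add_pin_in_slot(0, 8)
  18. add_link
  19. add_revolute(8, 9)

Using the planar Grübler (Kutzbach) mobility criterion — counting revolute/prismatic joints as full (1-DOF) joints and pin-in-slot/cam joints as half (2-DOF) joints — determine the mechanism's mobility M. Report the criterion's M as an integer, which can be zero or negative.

link 0 = ground. State L|J1|J2 = 1|0|0
+link1  2|0|0
+link2  3|0|0
+link3  4|0|0
C(2,3) f=2→J2  4|0|1
C(1,0) f=2→J2  4|0|2
C(2,0) f=2→J2  4|0|3
+link4  5|0|3
P(4,3) f=1→J1  5|1|3
+link5  6|1|3
C(4,1) f=2→J2  6|1|4
+link6  7|1|4
C(0,6) f=2→J2  7|1|5
C(5,2) f=2→J2  7|1|6
+link7  8|1|6
R(4,7) f=1→J1  8|2|6
+link8  9|2|6
PS(0,8) f=2→J2  9|2|7
+link9  10|2|7
R(8,9) f=1→J1  10|3|7
M = 3(10−1)−2·3−7 = 27−6−7 = 14

M = 14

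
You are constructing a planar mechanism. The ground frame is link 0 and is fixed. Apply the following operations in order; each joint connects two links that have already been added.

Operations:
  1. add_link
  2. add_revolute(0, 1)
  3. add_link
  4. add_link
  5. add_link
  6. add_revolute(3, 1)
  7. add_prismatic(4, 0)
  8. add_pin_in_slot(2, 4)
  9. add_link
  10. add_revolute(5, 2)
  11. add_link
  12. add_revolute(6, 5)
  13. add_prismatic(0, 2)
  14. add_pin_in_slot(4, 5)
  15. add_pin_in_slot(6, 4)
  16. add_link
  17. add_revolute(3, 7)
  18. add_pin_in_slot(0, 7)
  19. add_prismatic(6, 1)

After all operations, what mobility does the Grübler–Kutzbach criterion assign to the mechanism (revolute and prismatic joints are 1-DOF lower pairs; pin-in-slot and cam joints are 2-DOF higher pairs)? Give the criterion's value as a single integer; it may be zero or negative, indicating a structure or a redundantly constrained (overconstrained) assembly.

[1;0;0] (link 0 is ground)
L+ [2;0;0]
R(0,1)∈J1 [2;1;0]
L+ [3;1;0]
L+ [4;1;0]
L+ [5;1;0]
R(3,1)∈J1 [5;2;0]
P(4,0)∈J1 [5;3;0]
PS(2,4)∈J2 [5;3;1]
L+ [6;3;1]
R(5,2)∈J1 [6;4;1]
L+ [7;4;1]
R(6,5)∈J1 [7;5;1]
P(0,2)∈J1 [7;6;1]
PS(4,5)∈J2 [7;6;2]
PS(6,4)∈J2 [7;6;3]
L+ [8;6;3]
R(3,7)∈J1 [8;7;3]
PS(0,7)∈J2 [8;7;4]
P(6,1)∈J1 [8;8;4]
mobility = 21 − 16 − 4 = 1

M = 1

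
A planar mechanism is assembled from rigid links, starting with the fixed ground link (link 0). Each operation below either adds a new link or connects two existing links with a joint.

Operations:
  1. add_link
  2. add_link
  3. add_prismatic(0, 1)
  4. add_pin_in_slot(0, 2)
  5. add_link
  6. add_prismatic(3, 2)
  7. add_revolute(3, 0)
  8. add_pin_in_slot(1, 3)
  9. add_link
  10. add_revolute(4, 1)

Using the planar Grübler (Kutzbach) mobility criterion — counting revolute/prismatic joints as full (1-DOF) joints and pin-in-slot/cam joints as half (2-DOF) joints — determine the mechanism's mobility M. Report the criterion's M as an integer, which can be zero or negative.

(L,J1,J2)=(1,0,0); link0 fixed
link1: (2,0,0)
link2: (3,0,0)
P 0-1 [J1]: (3,1,0)
PS 0-2 [J2]: (3,1,1)
link3: (4,1,1)
P 3-2 [J1]: (4,2,1)
R 3-0 [J1]: (4,3,1)
PS 1-3 [J2]: (4,3,2)
link4: (5,3,2)
R 4-1 [J1]: (5,4,2)
Grübler: 3·4 − 2·4 − 2 = 2

M = 2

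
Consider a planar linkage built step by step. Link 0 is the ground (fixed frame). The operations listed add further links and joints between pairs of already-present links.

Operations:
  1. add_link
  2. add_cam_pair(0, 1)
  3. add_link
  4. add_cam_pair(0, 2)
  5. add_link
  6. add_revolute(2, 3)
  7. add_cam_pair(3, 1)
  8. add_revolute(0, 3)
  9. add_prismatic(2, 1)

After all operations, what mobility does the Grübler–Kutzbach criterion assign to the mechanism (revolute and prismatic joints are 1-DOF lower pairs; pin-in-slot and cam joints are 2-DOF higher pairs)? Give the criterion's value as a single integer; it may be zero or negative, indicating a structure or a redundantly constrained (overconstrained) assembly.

M = 0

link 0 = ground. State L|J1|J2 = 1|0|0
+link1  2|0|0
C(0,1) f=2→J2  2|0|1
+link2  3|0|1
C(0,2) f=2→J2  3|0|2
+link3  4|0|2
R(2,3) f=1→J1  4|1|2
C(3,1) f=2→J2  4|1|3
R(0,3) f=1→J1  4|2|3
P(2,1) f=1→J1  4|3|3
M = 3(4−1)−2·3−3 = 9−6−3 = 0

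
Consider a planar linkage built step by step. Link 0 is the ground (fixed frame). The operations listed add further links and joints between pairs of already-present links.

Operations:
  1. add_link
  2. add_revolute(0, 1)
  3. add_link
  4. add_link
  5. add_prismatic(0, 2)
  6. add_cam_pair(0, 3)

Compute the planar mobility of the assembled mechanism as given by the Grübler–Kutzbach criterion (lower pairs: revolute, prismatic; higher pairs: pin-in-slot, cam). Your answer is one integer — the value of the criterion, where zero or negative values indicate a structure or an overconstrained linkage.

(L,J1,J2)=(1,0,0); link0 fixed
link1: (2,0,0)
R 0-1 [J1]: (2,1,0)
link2: (3,1,0)
link3: (4,1,0)
P 0-2 [J1]: (4,2,0)
C 0-3 [J2]: (4,2,1)
Grübler: 3·3 − 2·2 − 1 = 4

M = 4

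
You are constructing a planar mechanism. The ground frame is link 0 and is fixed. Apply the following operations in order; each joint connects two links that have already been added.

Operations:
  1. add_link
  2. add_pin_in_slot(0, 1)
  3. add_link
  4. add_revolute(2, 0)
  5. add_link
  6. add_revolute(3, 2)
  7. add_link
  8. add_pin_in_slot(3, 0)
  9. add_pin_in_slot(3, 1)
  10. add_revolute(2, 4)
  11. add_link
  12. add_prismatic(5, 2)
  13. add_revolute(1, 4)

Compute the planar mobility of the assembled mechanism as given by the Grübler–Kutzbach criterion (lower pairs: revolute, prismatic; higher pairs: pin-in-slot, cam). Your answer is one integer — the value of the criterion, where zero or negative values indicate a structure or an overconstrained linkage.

M = 2

ground; <1,0,0>
#1 <2,0,0>
PS:0↔1 J2 <2,0,1>
#2 <3,0,1>
R:2↔0 J1 <3,1,1>
#3 <4,1,1>
R:3↔2 J1 <4,2,1>
#4 <5,2,1>
PS:3↔0 J2 <5,2,2>
PS:3↔1 J2 <5,2,3>
R:2↔4 J1 <5,3,3>
#5 <6,3,3>
P:5↔2 J1 <6,4,3>
R:1↔4 J1 <6,5,3>
3×5 − 2×5 − 1×3 = 2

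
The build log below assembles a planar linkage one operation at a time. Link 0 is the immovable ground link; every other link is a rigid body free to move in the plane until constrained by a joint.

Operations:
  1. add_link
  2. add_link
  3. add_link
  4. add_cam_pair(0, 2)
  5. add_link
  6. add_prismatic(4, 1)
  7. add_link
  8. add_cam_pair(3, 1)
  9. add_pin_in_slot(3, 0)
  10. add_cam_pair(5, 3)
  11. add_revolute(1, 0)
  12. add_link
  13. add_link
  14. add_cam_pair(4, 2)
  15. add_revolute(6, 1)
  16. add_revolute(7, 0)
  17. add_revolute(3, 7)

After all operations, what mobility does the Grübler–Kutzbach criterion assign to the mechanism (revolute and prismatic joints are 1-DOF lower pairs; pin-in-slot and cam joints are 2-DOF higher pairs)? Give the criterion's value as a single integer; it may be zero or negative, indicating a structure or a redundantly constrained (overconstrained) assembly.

M = 6

L=1 J1=0 J2=0
add link → L=2 J1=0 J2=0
add link → L=3 J1=0 J2=0
add link → L=4 J1=0 J2=0
C@0,2 dof=2 J2 → L=4 J1=0 J2=1
add link → L=5 J1=0 J2=1
P@4,1 dof=1 J1 → L=5 J1=1 J2=1
add link → L=6 J1=1 J2=1
C@3,1 dof=2 J2 → L=6 J1=1 J2=2
PS@3,0 dof=2 J2 → L=6 J1=1 J2=3
C@5,3 dof=2 J2 → L=6 J1=1 J2=4
R@1,0 dof=1 J1 → L=6 J1=2 J2=4
add link → L=7 J1=2 J2=4
add link → L=8 J1=2 J2=4
C@4,2 dof=2 J2 → L=8 J1=2 J2=5
R@6,1 dof=1 J1 → L=8 J1=3 J2=5
R@7,0 dof=1 J1 → L=8 J1=4 J2=5
R@3,7 dof=1 J1 → L=8 J1=5 J2=5
M=3(L−1)−2J1−J2=3·7−2·5−5=6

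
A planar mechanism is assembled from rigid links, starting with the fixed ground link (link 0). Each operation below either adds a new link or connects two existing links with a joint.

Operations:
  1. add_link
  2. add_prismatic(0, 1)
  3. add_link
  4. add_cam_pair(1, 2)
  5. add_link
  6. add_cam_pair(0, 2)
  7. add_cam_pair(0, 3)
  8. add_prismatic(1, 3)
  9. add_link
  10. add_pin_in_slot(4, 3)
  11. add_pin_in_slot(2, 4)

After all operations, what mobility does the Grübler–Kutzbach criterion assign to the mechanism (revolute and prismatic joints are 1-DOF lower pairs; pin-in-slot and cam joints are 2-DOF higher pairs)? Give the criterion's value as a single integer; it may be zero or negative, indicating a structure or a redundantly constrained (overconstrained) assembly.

[1;0;0] (link 0 is ground)
L+ [2;0;0]
P(0,1)∈J1 [2;1;0]
L+ [3;1;0]
C(1,2)∈J2 [3;1;1]
L+ [4;1;1]
C(0,2)∈J2 [4;1;2]
C(0,3)∈J2 [4;1;3]
P(1,3)∈J1 [4;2;3]
L+ [5;2;3]
PS(4,3)∈J2 [5;2;4]
PS(2,4)∈J2 [5;2;5]
mobility = 12 − 4 − 5 = 3

M = 3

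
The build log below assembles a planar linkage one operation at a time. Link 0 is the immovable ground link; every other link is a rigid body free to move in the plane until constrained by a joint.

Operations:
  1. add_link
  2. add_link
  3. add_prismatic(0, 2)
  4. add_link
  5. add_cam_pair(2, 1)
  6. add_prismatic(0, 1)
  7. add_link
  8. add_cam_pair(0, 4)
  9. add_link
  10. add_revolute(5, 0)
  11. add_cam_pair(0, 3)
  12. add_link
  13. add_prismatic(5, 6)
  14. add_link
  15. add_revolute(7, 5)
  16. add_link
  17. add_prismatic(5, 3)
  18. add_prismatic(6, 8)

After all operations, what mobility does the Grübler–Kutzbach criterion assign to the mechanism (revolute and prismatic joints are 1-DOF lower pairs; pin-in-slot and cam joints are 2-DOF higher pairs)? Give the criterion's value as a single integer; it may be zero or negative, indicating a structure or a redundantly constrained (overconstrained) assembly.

M = 7

L=1 J1=0 J2=0
add link → L=2 J1=0 J2=0
add link → L=3 J1=0 J2=0
P@0,2 dof=1 J1 → L=3 J1=1 J2=0
add link → L=4 J1=1 J2=0
C@2,1 dof=2 J2 → L=4 J1=1 J2=1
P@0,1 dof=1 J1 → L=4 J1=2 J2=1
add link → L=5 J1=2 J2=1
C@0,4 dof=2 J2 → L=5 J1=2 J2=2
add link → L=6 J1=2 J2=2
R@5,0 dof=1 J1 → L=6 J1=3 J2=2
C@0,3 dof=2 J2 → L=6 J1=3 J2=3
add link → L=7 J1=3 J2=3
P@5,6 dof=1 J1 → L=7 J1=4 J2=3
add link → L=8 J1=4 J2=3
R@7,5 dof=1 J1 → L=8 J1=5 J2=3
add link → L=9 J1=5 J2=3
P@5,3 dof=1 J1 → L=9 J1=6 J2=3
P@6,8 dof=1 J1 → L=9 J1=7 J2=3
M=3(L−1)−2J1−J2=3·8−2·7−3=7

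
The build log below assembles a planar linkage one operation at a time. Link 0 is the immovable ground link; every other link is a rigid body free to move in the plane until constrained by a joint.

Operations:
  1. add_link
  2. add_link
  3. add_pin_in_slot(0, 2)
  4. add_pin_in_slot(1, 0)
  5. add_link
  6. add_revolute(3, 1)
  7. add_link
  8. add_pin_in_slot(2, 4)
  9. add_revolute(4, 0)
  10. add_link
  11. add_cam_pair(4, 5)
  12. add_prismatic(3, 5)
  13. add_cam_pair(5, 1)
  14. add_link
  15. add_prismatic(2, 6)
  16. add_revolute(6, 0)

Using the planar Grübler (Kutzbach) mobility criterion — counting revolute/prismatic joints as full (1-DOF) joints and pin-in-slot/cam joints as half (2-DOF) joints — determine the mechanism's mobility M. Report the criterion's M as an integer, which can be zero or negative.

ground; <1,0,0>
#1 <2,0,0>
#2 <3,0,0>
PS:0↔2 J2 <3,0,1>
PS:1↔0 J2 <3,0,2>
#3 <4,0,2>
R:3↔1 J1 <4,1,2>
#4 <5,1,2>
PS:2↔4 J2 <5,1,3>
R:4↔0 J1 <5,2,3>
#5 <6,2,3>
C:4↔5 J2 <6,2,4>
P:3↔5 J1 <6,3,4>
C:5↔1 J2 <6,3,5>
#6 <7,3,5>
P:2↔6 J1 <7,4,5>
R:6↔0 J1 <7,5,5>
3×6 − 2×5 − 1×5 = 3

M = 3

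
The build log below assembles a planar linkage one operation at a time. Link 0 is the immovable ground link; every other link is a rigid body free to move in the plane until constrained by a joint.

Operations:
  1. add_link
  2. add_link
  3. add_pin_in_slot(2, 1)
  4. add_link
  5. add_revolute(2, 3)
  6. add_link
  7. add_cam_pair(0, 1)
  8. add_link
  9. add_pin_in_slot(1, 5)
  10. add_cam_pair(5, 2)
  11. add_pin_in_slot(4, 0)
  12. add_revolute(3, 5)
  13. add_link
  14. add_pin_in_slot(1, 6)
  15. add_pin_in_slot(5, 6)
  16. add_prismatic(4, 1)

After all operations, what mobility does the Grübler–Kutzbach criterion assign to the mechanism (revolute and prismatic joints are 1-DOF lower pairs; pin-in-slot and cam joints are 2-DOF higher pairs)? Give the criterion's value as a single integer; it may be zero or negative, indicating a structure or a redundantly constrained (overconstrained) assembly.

ground; <1,0,0>
#1 <2,0,0>
#2 <3,0,0>
PS:2↔1 J2 <3,0,1>
#3 <4,0,1>
R:2↔3 J1 <4,1,1>
#4 <5,1,1>
C:0↔1 J2 <5,1,2>
#5 <6,1,2>
PS:1↔5 J2 <6,1,3>
C:5↔2 J2 <6,1,4>
PS:4↔0 J2 <6,1,5>
R:3↔5 J1 <6,2,5>
#6 <7,2,5>
PS:1↔6 J2 <7,2,6>
PS:5↔6 J2 <7,2,7>
P:4↔1 J1 <7,3,7>
3×6 − 2×3 − 1×7 = 5

M = 5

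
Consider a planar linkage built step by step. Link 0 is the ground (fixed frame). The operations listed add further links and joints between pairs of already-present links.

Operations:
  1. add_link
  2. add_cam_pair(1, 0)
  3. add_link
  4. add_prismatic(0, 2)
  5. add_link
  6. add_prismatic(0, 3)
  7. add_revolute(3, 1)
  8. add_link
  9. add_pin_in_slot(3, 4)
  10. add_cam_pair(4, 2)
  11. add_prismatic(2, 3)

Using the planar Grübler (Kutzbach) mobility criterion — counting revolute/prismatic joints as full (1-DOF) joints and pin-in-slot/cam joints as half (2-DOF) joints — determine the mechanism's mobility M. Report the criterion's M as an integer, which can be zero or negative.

link 0 = ground. State L|J1|J2 = 1|0|0
+link1  2|0|0
C(1,0) f=2→J2  2|0|1
+link2  3|0|1
P(0,2) f=1→J1  3|1|1
+link3  4|1|1
P(0,3) f=1→J1  4|2|1
R(3,1) f=1→J1  4|3|1
+link4  5|3|1
PS(3,4) f=2→J2  5|3|2
C(4,2) f=2→J2  5|3|3
P(2,3) f=1→J1  5|4|3
M = 3(5−1)−2·4−3 = 12−8−3 = 1

M = 1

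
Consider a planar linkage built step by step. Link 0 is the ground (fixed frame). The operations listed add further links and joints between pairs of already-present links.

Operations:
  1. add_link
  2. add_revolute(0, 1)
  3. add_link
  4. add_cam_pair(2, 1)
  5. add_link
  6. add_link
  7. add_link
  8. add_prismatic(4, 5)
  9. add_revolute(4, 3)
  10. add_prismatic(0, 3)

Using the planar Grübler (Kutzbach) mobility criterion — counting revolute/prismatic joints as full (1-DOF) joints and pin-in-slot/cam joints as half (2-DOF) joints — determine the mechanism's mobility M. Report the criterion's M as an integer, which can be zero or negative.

M = 6

ground; <1,0,0>
#1 <2,0,0>
R:0↔1 J1 <2,1,0>
#2 <3,1,0>
C:2↔1 J2 <3,1,1>
#3 <4,1,1>
#4 <5,1,1>
#5 <6,1,1>
P:4↔5 J1 <6,2,1>
R:4↔3 J1 <6,3,1>
P:0↔3 J1 <6,4,1>
3×5 − 2×4 − 1×1 = 6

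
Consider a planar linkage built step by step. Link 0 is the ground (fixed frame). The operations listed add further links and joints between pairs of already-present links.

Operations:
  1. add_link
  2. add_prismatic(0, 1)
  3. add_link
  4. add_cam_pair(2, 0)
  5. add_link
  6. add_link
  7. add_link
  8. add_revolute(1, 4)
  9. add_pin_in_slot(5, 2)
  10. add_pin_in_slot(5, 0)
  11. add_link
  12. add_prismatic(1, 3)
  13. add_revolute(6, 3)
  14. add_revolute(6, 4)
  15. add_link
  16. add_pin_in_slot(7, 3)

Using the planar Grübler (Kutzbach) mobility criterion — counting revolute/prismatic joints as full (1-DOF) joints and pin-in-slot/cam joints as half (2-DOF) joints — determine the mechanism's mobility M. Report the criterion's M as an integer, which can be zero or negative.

L=1 J1=0 J2=0
add link → L=2 J1=0 J2=0
P@0,1 dof=1 J1 → L=2 J1=1 J2=0
add link → L=3 J1=1 J2=0
C@2,0 dof=2 J2 → L=3 J1=1 J2=1
add link → L=4 J1=1 J2=1
add link → L=5 J1=1 J2=1
add link → L=6 J1=1 J2=1
R@1,4 dof=1 J1 → L=6 J1=2 J2=1
PS@5,2 dof=2 J2 → L=6 J1=2 J2=2
PS@5,0 dof=2 J2 → L=6 J1=2 J2=3
add link → L=7 J1=2 J2=3
P@1,3 dof=1 J1 → L=7 J1=3 J2=3
R@6,3 dof=1 J1 → L=7 J1=4 J2=3
R@6,4 dof=1 J1 → L=7 J1=5 J2=3
add link → L=8 J1=5 J2=3
PS@7,3 dof=2 J2 → L=8 J1=5 J2=4
M=3(L−1)−2J1−J2=3·7−2·5−4=7

M = 7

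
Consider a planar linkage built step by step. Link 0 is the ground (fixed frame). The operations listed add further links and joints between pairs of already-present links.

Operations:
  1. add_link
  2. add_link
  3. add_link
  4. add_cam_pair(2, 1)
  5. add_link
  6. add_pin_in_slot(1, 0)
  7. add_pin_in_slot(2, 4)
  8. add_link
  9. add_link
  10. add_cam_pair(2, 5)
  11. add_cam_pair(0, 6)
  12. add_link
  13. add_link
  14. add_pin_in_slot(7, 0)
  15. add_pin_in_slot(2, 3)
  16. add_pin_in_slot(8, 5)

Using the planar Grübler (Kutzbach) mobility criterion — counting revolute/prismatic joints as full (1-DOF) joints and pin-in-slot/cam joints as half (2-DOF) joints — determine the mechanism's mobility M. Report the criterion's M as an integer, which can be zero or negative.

link 0 = ground. State L|J1|J2 = 1|0|0
+link1  2|0|0
+link2  3|0|0
+link3  4|0|0
C(2,1) f=2→J2  4|0|1
+link4  5|0|1
PS(1,0) f=2→J2  5|0|2
PS(2,4) f=2→J2  5|0|3
+link5  6|0|3
+link6  7|0|3
C(2,5) f=2→J2  7|0|4
C(0,6) f=2→J2  7|0|5
+link7  8|0|5
+link8  9|0|5
PS(7,0) f=2→J2  9|0|6
PS(2,3) f=2→J2  9|0|7
PS(8,5) f=2→J2  9|0|8
M = 3(9−1)−2·0−8 = 24−0−8 = 16

M = 16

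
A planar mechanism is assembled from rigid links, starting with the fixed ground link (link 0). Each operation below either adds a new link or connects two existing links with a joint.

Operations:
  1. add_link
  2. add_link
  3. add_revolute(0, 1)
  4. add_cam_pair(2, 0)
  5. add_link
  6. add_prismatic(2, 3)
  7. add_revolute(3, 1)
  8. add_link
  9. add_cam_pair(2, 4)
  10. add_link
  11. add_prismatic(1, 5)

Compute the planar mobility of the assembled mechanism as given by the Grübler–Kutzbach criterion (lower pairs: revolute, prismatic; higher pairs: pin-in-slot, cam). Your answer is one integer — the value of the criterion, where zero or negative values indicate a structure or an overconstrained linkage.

ground; <1,0,0>
#1 <2,0,0>
#2 <3,0,0>
R:0↔1 J1 <3,1,0>
C:2↔0 J2 <3,1,1>
#3 <4,1,1>
P:2↔3 J1 <4,2,1>
R:3↔1 J1 <4,3,1>
#4 <5,3,1>
C:2↔4 J2 <5,3,2>
#5 <6,3,2>
P:1↔5 J1 <6,4,2>
3×5 − 2×4 − 1×2 = 5

M = 5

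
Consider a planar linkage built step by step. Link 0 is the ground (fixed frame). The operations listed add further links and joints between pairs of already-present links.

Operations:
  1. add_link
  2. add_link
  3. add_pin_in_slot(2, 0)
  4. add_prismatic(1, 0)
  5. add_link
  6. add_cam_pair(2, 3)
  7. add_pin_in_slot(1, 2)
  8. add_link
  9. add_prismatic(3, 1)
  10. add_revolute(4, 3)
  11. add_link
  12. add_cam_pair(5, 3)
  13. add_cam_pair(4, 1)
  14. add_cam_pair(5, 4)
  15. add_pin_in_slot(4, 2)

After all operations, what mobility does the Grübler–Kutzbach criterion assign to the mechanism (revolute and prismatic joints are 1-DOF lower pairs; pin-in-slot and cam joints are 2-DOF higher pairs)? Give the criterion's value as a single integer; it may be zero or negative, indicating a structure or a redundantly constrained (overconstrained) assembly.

[1;0;0] (link 0 is ground)
L+ [2;0;0]
L+ [3;0;0]
PS(2,0)∈J2 [3;0;1]
P(1,0)∈J1 [3;1;1]
L+ [4;1;1]
C(2,3)∈J2 [4;1;2]
PS(1,2)∈J2 [4;1;3]
L+ [5;1;3]
P(3,1)∈J1 [5;2;3]
R(4,3)∈J1 [5;3;3]
L+ [6;3;3]
C(5,3)∈J2 [6;3;4]
C(4,1)∈J2 [6;3;5]
C(5,4)∈J2 [6;3;6]
PS(4,2)∈J2 [6;3;7]
mobility = 15 − 6 − 7 = 2

M = 2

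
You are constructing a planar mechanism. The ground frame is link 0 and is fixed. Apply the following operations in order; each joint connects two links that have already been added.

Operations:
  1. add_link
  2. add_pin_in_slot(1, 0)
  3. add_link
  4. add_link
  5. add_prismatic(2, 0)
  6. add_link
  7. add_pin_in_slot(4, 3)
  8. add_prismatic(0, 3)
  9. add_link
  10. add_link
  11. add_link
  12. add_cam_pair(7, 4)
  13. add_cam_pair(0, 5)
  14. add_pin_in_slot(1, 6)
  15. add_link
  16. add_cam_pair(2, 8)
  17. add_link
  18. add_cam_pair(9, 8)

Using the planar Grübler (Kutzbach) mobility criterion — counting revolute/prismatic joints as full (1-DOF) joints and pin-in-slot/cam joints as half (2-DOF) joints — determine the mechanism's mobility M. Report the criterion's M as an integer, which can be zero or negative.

ground; <1,0,0>
#1 <2,0,0>
PS:1↔0 J2 <2,0,1>
#2 <3,0,1>
#3 <4,0,1>
P:2↔0 J1 <4,1,1>
#4 <5,1,1>
PS:4↔3 J2 <5,1,2>
P:0↔3 J1 <5,2,2>
#5 <6,2,2>
#6 <7,2,2>
#7 <8,2,2>
C:7↔4 J2 <8,2,3>
C:0↔5 J2 <8,2,4>
PS:1↔6 J2 <8,2,5>
#8 <9,2,5>
C:2↔8 J2 <9,2,6>
#9 <10,2,6>
C:9↔8 J2 <10,2,7>
3×9 − 2×2 − 1×7 = 16

M = 16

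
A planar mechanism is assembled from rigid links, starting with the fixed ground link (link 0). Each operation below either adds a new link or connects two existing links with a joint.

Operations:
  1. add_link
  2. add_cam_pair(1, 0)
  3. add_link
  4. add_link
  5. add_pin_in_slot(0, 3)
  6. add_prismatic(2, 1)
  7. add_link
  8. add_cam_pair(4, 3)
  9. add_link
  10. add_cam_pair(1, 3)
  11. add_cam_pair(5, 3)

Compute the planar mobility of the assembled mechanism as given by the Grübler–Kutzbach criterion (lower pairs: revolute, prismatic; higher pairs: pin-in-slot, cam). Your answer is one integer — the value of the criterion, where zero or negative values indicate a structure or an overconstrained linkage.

M = 8

(L,J1,J2)=(1,0,0); link0 fixed
link1: (2,0,0)
C 1-0 [J2]: (2,0,1)
link2: (3,0,1)
link3: (4,0,1)
PS 0-3 [J2]: (4,0,2)
P 2-1 [J1]: (4,1,2)
link4: (5,1,2)
C 4-3 [J2]: (5,1,3)
link5: (6,1,3)
C 1-3 [J2]: (6,1,4)
C 5-3 [J2]: (6,1,5)
Grübler: 3·5 − 2·1 − 5 = 8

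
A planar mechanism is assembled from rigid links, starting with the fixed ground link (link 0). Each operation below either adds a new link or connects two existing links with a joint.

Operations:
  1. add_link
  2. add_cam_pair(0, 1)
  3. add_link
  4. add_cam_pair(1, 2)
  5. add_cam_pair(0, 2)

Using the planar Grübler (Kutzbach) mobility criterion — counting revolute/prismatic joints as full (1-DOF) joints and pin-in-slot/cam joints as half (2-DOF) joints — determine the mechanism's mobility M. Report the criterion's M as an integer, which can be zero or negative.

[1;0;0] (link 0 is ground)
L+ [2;0;0]
C(0,1)∈J2 [2;0;1]
L+ [3;0;1]
C(1,2)∈J2 [3;0;2]
C(0,2)∈J2 [3;0;3]
mobility = 6 − 0 − 3 = 3

M = 3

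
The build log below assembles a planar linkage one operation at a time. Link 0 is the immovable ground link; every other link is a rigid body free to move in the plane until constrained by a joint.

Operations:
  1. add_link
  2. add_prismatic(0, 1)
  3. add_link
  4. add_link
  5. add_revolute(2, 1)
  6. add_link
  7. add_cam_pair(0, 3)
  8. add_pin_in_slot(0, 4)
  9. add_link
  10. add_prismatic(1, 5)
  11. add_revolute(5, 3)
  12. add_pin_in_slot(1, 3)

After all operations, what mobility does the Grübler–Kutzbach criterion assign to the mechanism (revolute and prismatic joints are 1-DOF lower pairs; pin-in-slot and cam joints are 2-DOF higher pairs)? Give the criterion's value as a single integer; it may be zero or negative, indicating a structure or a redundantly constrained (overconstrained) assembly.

M = 4

[1;0;0] (link 0 is ground)
L+ [2;0;0]
P(0,1)∈J1 [2;1;0]
L+ [3;1;0]
L+ [4;1;0]
R(2,1)∈J1 [4;2;0]
L+ [5;2;0]
C(0,3)∈J2 [5;2;1]
PS(0,4)∈J2 [5;2;2]
L+ [6;2;2]
P(1,5)∈J1 [6;3;2]
R(5,3)∈J1 [6;4;2]
PS(1,3)∈J2 [6;4;3]
mobility = 15 − 8 − 3 = 4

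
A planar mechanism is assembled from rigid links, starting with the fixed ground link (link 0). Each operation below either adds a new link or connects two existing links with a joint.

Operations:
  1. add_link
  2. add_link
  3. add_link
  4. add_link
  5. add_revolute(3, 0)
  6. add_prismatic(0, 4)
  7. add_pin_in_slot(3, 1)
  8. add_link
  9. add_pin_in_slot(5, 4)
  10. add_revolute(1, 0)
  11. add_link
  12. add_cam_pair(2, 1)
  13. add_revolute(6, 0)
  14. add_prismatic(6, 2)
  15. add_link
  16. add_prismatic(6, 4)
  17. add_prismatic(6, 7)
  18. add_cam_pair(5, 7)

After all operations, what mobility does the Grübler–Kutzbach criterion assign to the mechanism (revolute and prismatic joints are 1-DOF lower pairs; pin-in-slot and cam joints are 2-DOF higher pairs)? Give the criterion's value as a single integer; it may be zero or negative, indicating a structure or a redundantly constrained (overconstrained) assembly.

M = 3

[1;0;0] (link 0 is ground)
L+ [2;0;0]
L+ [3;0;0]
L+ [4;0;0]
L+ [5;0;0]
R(3,0)∈J1 [5;1;0]
P(0,4)∈J1 [5;2;0]
PS(3,1)∈J2 [5;2;1]
L+ [6;2;1]
PS(5,4)∈J2 [6;2;2]
R(1,0)∈J1 [6;3;2]
L+ [7;3;2]
C(2,1)∈J2 [7;3;3]
R(6,0)∈J1 [7;4;3]
P(6,2)∈J1 [7;5;3]
L+ [8;5;3]
P(6,4)∈J1 [8;6;3]
P(6,7)∈J1 [8;7;3]
C(5,7)∈J2 [8;7;4]
mobility = 21 − 14 − 4 = 3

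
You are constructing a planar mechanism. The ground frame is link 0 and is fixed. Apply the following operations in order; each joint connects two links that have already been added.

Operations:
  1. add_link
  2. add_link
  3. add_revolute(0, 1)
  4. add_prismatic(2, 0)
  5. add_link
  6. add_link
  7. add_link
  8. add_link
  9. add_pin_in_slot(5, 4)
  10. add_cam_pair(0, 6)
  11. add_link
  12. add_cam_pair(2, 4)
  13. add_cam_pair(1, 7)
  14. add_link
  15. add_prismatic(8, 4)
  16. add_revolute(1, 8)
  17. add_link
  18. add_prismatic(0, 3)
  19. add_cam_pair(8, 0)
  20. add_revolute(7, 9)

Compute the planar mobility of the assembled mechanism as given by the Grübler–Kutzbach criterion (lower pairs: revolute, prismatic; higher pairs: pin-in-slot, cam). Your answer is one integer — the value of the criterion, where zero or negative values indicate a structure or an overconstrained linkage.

[1;0;0] (link 0 is ground)
L+ [2;0;0]
L+ [3;0;0]
R(0,1)∈J1 [3;1;0]
P(2,0)∈J1 [3;2;0]
L+ [4;2;0]
L+ [5;2;0]
L+ [6;2;0]
L+ [7;2;0]
PS(5,4)∈J2 [7;2;1]
C(0,6)∈J2 [7;2;2]
L+ [8;2;2]
C(2,4)∈J2 [8;2;3]
C(1,7)∈J2 [8;2;4]
L+ [9;2;4]
P(8,4)∈J1 [9;3;4]
R(1,8)∈J1 [9;4;4]
L+ [10;4;4]
P(0,3)∈J1 [10;5;4]
C(8,0)∈J2 [10;5;5]
R(7,9)∈J1 [10;6;5]
mobility = 27 − 12 − 5 = 10

M = 10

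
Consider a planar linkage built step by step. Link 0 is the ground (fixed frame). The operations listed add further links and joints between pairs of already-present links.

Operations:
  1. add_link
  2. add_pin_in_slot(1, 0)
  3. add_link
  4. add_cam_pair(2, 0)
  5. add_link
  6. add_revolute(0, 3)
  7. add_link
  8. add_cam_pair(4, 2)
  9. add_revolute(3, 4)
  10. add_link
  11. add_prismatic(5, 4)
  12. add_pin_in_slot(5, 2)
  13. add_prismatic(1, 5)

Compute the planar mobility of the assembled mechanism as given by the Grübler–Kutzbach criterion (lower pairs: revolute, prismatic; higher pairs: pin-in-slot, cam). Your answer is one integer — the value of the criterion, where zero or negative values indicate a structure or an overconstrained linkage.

[1;0;0] (link 0 is ground)
L+ [2;0;0]
PS(1,0)∈J2 [2;0;1]
L+ [3;0;1]
C(2,0)∈J2 [3;0;2]
L+ [4;0;2]
R(0,3)∈J1 [4;1;2]
L+ [5;1;2]
C(4,2)∈J2 [5;1;3]
R(3,4)∈J1 [5;2;3]
L+ [6;2;3]
P(5,4)∈J1 [6;3;3]
PS(5,2)∈J2 [6;3;4]
P(1,5)∈J1 [6;4;4]
mobility = 15 − 8 − 4 = 3

M = 3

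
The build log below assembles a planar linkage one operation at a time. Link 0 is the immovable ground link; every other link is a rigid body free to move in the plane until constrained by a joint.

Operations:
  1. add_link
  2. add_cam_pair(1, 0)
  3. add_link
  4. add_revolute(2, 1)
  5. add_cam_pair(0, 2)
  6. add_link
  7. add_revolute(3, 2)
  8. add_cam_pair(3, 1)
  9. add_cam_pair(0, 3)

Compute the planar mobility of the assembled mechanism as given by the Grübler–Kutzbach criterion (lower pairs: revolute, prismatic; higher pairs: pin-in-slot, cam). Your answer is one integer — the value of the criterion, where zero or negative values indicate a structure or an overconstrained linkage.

M = 1

[1;0;0] (link 0 is ground)
L+ [2;0;0]
C(1,0)∈J2 [2;0;1]
L+ [3;0;1]
R(2,1)∈J1 [3;1;1]
C(0,2)∈J2 [3;1;2]
L+ [4;1;2]
R(3,2)∈J1 [4;2;2]
C(3,1)∈J2 [4;2;3]
C(0,3)∈J2 [4;2;4]
mobility = 9 − 4 − 4 = 1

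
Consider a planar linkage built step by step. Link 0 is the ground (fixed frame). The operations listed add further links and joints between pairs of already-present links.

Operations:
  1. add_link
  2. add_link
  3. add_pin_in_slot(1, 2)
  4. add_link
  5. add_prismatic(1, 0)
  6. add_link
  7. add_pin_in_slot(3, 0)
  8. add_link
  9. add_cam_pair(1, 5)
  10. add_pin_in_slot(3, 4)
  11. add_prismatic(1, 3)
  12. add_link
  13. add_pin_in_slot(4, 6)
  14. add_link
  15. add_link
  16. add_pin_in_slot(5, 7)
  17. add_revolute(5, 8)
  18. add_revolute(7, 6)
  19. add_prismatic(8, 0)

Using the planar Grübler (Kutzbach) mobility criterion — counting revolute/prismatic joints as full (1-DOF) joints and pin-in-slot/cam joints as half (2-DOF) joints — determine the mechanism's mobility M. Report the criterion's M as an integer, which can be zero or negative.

link 0 = ground. State L|J1|J2 = 1|0|0
+link1  2|0|0
+link2  3|0|0
PS(1,2) f=2→J2  3|0|1
+link3  4|0|1
P(1,0) f=1→J1  4|1|1
+link4  5|1|1
PS(3,0) f=2→J2  5|1|2
+link5  6|1|2
C(1,5) f=2→J2  6|1|3
PS(3,4) f=2→J2  6|1|4
P(1,3) f=1→J1  6|2|4
+link6  7|2|4
PS(4,6) f=2→J2  7|2|5
+link7  8|2|5
+link8  9|2|5
PS(5,7) f=2→J2  9|2|6
R(5,8) f=1→J1  9|3|6
R(7,6) f=1→J1  9|4|6
P(8,0) f=1→J1  9|5|6
M = 3(9−1)−2·5−6 = 24−10−6 = 8

M = 8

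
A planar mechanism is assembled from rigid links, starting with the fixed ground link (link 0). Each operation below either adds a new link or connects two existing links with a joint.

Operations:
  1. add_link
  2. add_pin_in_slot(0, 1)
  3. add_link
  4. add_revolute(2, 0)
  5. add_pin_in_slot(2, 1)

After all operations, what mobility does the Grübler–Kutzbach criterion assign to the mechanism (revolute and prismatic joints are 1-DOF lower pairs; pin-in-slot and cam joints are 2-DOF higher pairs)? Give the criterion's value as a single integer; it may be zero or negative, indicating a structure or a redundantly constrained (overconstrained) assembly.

[1;0;0] (link 0 is ground)
L+ [2;0;0]
PS(0,1)∈J2 [2;0;1]
L+ [3;0;1]
R(2,0)∈J1 [3;1;1]
PS(2,1)∈J2 [3;1;2]
mobility = 6 − 2 − 2 = 2

M = 2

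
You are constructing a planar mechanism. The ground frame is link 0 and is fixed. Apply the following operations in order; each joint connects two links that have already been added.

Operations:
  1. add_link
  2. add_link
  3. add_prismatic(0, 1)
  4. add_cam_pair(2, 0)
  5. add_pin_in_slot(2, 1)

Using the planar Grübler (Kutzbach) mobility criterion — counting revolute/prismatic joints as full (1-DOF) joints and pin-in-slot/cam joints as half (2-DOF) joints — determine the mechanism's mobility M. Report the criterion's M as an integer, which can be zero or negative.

link 0 = ground. State L|J1|J2 = 1|0|0
+link1  2|0|0
+link2  3|0|0
P(0,1) f=1→J1  3|1|0
C(2,0) f=2→J2  3|1|1
PS(2,1) f=2→J2  3|1|2
M = 3(3−1)−2·1−2 = 6−2−2 = 2

M = 2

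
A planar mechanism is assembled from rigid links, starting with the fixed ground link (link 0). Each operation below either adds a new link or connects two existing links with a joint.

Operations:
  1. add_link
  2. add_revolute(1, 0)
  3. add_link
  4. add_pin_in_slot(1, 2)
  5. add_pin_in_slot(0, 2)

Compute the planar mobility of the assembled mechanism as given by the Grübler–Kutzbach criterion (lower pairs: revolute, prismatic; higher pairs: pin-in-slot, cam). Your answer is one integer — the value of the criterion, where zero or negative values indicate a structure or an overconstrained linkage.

M = 2

ground; <1,0,0>
#1 <2,0,0>
R:1↔0 J1 <2,1,0>
#2 <3,1,0>
PS:1↔2 J2 <3,1,1>
PS:0↔2 J2 <3,1,2>
3×2 − 2×1 − 1×2 = 2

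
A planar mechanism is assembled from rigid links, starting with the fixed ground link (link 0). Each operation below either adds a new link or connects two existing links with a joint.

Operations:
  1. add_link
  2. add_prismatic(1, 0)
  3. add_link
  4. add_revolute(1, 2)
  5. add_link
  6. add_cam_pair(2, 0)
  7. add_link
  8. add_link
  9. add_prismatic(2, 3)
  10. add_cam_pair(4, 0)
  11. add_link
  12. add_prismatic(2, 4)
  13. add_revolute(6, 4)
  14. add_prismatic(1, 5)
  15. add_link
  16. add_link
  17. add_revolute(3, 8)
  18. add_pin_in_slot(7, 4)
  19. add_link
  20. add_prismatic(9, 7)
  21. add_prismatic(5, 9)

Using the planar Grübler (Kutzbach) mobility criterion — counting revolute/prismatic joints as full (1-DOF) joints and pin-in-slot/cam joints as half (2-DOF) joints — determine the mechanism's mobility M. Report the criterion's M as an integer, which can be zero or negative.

M = 6

ground; <1,0,0>
#1 <2,0,0>
P:1↔0 J1 <2,1,0>
#2 <3,1,0>
R:1↔2 J1 <3,2,0>
#3 <4,2,0>
C:2↔0 J2 <4,2,1>
#4 <5,2,1>
#5 <6,2,1>
P:2↔3 J1 <6,3,1>
C:4↔0 J2 <6,3,2>
#6 <7,3,2>
P:2↔4 J1 <7,4,2>
R:6↔4 J1 <7,5,2>
P:1↔5 J1 <7,6,2>
#7 <8,6,2>
#8 <9,6,2>
R:3↔8 J1 <9,7,2>
PS:7↔4 J2 <9,7,3>
#9 <10,7,3>
P:9↔7 J1 <10,8,3>
P:5↔9 J1 <10,9,3>
3×9 − 2×9 − 1×3 = 6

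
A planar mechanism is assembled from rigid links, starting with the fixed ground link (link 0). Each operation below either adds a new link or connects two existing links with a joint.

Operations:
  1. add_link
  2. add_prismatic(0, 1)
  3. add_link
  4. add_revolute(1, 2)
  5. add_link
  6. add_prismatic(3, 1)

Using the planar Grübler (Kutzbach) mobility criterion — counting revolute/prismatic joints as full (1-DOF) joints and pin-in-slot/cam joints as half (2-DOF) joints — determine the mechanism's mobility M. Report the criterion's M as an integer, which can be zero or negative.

(L,J1,J2)=(1,0,0); link0 fixed
link1: (2,0,0)
P 0-1 [J1]: (2,1,0)
link2: (3,1,0)
R 1-2 [J1]: (3,2,0)
link3: (4,2,0)
P 3-1 [J1]: (4,3,0)
Grübler: 3·3 − 2·3 − 0 = 3

M = 3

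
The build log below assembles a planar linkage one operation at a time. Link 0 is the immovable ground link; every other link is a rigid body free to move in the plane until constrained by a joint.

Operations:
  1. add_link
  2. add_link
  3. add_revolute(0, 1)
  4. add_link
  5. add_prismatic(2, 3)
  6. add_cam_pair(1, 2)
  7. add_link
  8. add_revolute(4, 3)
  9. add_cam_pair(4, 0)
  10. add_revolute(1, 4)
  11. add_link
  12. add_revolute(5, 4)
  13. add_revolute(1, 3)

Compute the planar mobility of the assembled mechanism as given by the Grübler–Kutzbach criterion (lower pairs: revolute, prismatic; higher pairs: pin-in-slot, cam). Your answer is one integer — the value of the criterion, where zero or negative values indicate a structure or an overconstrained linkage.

ground; <1,0,0>
#1 <2,0,0>
#2 <3,0,0>
R:0↔1 J1 <3,1,0>
#3 <4,1,0>
P:2↔3 J1 <4,2,0>
C:1↔2 J2 <4,2,1>
#4 <5,2,1>
R:4↔3 J1 <5,3,1>
C:4↔0 J2 <5,3,2>
R:1↔4 J1 <5,4,2>
#5 <6,4,2>
R:5↔4 J1 <6,5,2>
R:1↔3 J1 <6,6,2>
3×5 − 2×6 − 1×2 = 1

M = 1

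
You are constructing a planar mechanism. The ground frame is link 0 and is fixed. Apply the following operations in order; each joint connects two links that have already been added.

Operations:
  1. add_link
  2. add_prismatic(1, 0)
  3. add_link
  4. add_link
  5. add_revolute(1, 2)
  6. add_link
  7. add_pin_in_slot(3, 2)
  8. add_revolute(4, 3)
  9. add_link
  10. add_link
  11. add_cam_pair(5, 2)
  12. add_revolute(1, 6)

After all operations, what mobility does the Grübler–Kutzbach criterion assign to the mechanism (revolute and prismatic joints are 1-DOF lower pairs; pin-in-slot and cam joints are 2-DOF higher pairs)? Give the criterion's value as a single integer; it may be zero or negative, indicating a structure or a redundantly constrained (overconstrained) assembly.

link 0 = ground. State L|J1|J2 = 1|0|0
+link1  2|0|0
P(1,0) f=1→J1  2|1|0
+link2  3|1|0
+link3  4|1|0
R(1,2) f=1→J1  4|2|0
+link4  5|2|0
PS(3,2) f=2→J2  5|2|1
R(4,3) f=1→J1  5|3|1
+link5  6|3|1
+link6  7|3|1
C(5,2) f=2→J2  7|3|2
R(1,6) f=1→J1  7|4|2
M = 3(7−1)−2·4−2 = 18−8−2 = 8

M = 8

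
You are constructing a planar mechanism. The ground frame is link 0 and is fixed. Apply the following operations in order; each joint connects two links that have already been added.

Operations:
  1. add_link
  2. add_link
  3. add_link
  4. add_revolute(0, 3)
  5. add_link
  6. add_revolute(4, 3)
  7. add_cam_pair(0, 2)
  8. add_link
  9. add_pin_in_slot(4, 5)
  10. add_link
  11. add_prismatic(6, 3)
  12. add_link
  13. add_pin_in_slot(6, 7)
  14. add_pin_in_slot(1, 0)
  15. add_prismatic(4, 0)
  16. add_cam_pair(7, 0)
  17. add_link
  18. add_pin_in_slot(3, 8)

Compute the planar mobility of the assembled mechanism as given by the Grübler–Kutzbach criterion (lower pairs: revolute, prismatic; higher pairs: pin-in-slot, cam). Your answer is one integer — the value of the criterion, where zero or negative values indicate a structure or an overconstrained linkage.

link 0 = ground. State L|J1|J2 = 1|0|0
+link1  2|0|0
+link2  3|0|0
+link3  4|0|0
R(0,3) f=1→J1  4|1|0
+link4  5|1|0
R(4,3) f=1→J1  5|2|0
C(0,2) f=2→J2  5|2|1
+link5  6|2|1
PS(4,5) f=2→J2  6|2|2
+link6  7|2|2
P(6,3) f=1→J1  7|3|2
+link7  8|3|2
PS(6,7) f=2→J2  8|3|3
PS(1,0) f=2→J2  8|3|4
P(4,0) f=1→J1  8|4|4
C(7,0) f=2→J2  8|4|5
+link8  9|4|5
PS(3,8) f=2→J2  9|4|6
M = 3(9−1)−2·4−6 = 24−8−6 = 10

M = 10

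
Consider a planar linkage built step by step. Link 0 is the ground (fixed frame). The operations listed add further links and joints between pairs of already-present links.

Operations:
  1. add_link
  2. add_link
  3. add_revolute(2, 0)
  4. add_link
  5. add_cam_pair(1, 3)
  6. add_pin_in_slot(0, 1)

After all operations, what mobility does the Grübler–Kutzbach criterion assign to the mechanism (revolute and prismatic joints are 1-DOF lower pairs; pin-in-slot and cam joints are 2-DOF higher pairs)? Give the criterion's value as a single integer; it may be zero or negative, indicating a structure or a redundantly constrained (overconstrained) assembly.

M = 5

[1;0;0] (link 0 is ground)
L+ [2;0;0]
L+ [3;0;0]
R(2,0)∈J1 [3;1;0]
L+ [4;1;0]
C(1,3)∈J2 [4;1;1]
PS(0,1)∈J2 [4;1;2]
mobility = 9 − 2 − 2 = 5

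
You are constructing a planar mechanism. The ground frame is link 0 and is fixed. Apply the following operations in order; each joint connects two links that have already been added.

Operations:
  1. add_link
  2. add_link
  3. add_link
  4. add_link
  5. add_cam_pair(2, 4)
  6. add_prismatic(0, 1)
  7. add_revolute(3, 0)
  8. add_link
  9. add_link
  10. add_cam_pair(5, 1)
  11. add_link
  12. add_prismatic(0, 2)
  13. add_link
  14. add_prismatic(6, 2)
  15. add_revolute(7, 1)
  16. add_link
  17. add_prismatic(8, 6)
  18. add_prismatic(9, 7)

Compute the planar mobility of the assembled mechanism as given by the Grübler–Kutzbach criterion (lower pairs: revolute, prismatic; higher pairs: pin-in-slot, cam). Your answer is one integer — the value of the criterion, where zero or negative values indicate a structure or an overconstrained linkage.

M = 11

link 0 = ground. State L|J1|J2 = 1|0|0
+link1  2|0|0
+link2  3|0|0
+link3  4|0|0
+link4  5|0|0
C(2,4) f=2→J2  5|0|1
P(0,1) f=1→J1  5|1|1
R(3,0) f=1→J1  5|2|1
+link5  6|2|1
+link6  7|2|1
C(5,1) f=2→J2  7|2|2
+link7  8|2|2
P(0,2) f=1→J1  8|3|2
+link8  9|3|2
P(6,2) f=1→J1  9|4|2
R(7,1) f=1→J1  9|5|2
+link9  10|5|2
P(8,6) f=1→J1  10|6|2
P(9,7) f=1→J1  10|7|2
M = 3(10−1)−2·7−2 = 27−14−2 = 11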